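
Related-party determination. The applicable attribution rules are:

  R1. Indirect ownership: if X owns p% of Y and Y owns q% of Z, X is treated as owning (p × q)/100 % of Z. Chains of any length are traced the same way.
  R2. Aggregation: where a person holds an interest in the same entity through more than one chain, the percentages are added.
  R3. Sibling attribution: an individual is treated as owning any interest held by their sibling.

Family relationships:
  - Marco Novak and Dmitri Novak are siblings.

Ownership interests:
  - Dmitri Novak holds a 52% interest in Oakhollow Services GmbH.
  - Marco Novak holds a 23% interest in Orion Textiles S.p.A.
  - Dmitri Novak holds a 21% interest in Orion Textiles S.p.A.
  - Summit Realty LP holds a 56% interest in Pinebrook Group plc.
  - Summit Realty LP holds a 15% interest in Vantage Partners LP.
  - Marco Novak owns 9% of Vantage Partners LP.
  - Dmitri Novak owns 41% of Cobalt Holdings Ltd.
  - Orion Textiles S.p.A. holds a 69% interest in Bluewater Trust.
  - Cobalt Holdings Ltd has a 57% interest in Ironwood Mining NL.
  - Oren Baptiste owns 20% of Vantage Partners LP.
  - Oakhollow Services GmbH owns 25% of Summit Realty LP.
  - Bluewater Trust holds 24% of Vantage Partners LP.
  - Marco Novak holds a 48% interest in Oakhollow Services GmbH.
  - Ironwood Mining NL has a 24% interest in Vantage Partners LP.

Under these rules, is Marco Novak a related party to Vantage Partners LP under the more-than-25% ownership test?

By sibling attribution (R3), Marco Novak is treated as also owning Dmitri Novak's interest in Oakhollow Services GmbH, giving 48% + 52% = 100%.
By sibling attribution (R3), Marco Novak is treated as also owning Dmitri Novak's interest in Orion Textiles S.p.A, giving 23% + 21% = 44%.
By sibling attribution (R3), Marco Novak is treated as owning Dmitri Novak's 41% interest in Cobalt Holdings Ltd.
Chain via Oakhollow Services GmbH → Summit Realty LP (R1): 100% × 25% × 15% = 3.75% of Vantage Partners LP.
Chain via Orion Textiles S.p.A. → Bluewater Trust (R1): 44% × 69% × 24% = 7.2864% of Vantage Partners LP.
Direct interest in Vantage Partners LP: 9%.
Chain via Cobalt Holdings Ltd → Ironwood Mining NL (R1): 41% × 57% × 24% = 5.6088% of Vantage Partners LP.
Aggregating (R2): 3.75% + 7.2864% + 9% + 5.6088% = 25.6452%.
25.6452% exceeds the 25% threshold, so Marco is a related party to Vantage Partners LP.

Yes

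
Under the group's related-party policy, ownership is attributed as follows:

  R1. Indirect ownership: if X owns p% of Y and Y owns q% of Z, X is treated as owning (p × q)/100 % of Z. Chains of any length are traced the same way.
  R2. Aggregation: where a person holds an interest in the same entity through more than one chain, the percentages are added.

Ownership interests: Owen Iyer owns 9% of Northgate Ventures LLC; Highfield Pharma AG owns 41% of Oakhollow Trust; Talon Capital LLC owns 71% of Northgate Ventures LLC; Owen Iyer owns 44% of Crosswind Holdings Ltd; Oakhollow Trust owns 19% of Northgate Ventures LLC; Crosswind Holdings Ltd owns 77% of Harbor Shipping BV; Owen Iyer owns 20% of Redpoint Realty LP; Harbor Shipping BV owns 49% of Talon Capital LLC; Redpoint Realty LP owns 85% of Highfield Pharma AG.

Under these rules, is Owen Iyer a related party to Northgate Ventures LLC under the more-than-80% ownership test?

No

Chain via Redpoint Realty LP → Highfield Pharma AG → Oakhollow Trust (R1): 20% × 85% × 41% × 19% = 1.3243% of Northgate Ventures LLC.
Chain via Crosswind Holdings Ltd → Harbor Shipping BV → Talon Capital LLC (R1): 44% × 77% × 49% × 71% = 11.786852% of Northgate Ventures LLC.
Direct interest in Northgate Ventures LLC: 9%.
Aggregating (R2): 1.3243% + 11.786852% + 9% = 22.111152%.
22.111152% does not exceed the 80% threshold, so Owen is not a related party to Northgate Ventures LLC.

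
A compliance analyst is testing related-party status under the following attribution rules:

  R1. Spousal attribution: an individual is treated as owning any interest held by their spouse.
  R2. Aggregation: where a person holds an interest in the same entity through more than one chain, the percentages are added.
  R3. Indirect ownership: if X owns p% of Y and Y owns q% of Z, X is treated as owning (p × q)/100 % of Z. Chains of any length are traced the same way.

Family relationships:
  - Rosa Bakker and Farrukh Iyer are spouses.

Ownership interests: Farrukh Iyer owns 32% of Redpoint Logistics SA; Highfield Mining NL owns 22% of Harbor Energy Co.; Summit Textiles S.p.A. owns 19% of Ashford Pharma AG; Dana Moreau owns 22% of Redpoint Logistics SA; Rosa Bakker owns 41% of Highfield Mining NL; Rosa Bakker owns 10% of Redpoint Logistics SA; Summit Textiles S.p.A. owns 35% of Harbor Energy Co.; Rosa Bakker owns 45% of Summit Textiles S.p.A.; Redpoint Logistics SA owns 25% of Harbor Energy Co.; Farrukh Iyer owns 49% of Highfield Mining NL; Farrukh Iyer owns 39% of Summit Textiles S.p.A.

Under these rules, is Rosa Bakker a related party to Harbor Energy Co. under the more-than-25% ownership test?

By spousal attribution (R1), Rosa Bakker is treated as also owning Farrukh Iyer's interest in Highfield Mining NL, giving 41% + 49% = 90%.
By spousal attribution (R1), Rosa Bakker is treated as also owning Farrukh Iyer's interest in Redpoint Logistics SA, giving 10% + 32% = 42%.
By spousal attribution (R1), Rosa Bakker is treated as also owning Farrukh Iyer's interest in Summit Textiles S.p.A, giving 45% + 39% = 84%.
Chain via Highfield Mining NL (R3): 90% × 22% = 19.8% of Harbor Energy Co.
Chain via Redpoint Logistics SA (R3): 42% × 25% = 10.5% of Harbor Energy Co.
Chain via Summit Textiles S.p.A. (R3): 84% × 35% = 29.4% of Harbor Energy Co.
Aggregating (R2): 19.8% + 10.5% + 29.4% = 59.7%.
59.7% exceeds the 25% threshold, so Rosa is a related party to Harbor Energy Co.

Yes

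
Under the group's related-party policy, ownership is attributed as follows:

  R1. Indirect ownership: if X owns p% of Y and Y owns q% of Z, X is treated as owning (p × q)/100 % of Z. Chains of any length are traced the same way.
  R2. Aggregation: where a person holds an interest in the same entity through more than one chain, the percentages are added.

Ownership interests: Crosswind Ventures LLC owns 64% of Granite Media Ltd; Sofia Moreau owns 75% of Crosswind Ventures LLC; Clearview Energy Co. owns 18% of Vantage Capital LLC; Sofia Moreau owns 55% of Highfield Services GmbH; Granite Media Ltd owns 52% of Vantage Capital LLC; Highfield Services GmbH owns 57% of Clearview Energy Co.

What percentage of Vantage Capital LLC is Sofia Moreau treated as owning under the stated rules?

Chain via Highfield Services GmbH → Clearview Energy Co. (R1): 55% × 57% × 18% = 5.643% of Vantage Capital LLC.
Chain via Crosswind Ventures LLC → Granite Media Ltd (R1): 75% × 64% × 52% = 24.96% of Vantage Capital LLC.
Aggregating (R2): 5.643% + 24.96% = 30.603%.

30.603%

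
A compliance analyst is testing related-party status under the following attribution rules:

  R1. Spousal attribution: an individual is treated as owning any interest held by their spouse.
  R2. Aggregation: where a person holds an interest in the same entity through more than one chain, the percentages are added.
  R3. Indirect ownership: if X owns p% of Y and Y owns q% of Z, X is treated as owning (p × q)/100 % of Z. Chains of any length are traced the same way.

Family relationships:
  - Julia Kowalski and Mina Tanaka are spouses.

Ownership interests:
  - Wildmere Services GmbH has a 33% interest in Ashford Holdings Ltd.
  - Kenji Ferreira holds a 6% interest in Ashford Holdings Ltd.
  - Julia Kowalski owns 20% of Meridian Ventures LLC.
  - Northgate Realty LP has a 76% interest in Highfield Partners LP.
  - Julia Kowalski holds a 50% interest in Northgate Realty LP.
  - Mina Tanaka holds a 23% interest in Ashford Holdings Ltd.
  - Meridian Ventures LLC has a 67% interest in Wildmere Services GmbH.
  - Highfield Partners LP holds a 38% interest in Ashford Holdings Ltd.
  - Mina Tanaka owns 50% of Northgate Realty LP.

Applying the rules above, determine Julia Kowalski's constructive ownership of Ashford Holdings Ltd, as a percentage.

56.302%

By spousal attribution (R1), Julia Kowalski is treated as also owning Mina Tanaka's interest in Northgate Realty LP, giving 50% + 50% = 100%.
By spousal attribution (R1), Julia Kowalski is treated as owning Mina Tanaka's 23% interest in Ashford Holdings Ltd.
Chain via Meridian Ventures LLC → Wildmere Services GmbH (R3): 20% × 67% × 33% = 4.422% of Ashford Holdings Ltd.
Chain via Northgate Realty LP → Highfield Partners LP (R3): 100% × 76% × 38% = 28.88% of Ashford Holdings Ltd.
Direct interest in Ashford Holdings Ltd: 23%.
Aggregating (R2): 4.422% + 28.88% + 23% = 56.302%.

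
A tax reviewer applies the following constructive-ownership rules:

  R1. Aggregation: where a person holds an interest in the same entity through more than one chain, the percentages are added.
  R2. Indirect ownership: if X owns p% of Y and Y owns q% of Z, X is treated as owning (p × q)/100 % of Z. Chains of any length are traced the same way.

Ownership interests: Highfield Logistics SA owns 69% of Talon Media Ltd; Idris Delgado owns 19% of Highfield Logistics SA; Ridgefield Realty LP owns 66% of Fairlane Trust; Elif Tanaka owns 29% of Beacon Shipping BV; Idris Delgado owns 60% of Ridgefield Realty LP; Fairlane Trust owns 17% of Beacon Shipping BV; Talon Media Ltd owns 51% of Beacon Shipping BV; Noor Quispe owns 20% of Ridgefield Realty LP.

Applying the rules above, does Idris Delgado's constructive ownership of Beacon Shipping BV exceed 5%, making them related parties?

Yes

Chain via Ridgefield Realty LP → Fairlane Trust (R2): 60% × 66% × 17% = 6.732% of Beacon Shipping BV.
Chain via Highfield Logistics SA → Talon Media Ltd (R2): 19% × 69% × 51% = 6.6861% of Beacon Shipping BV.
Aggregating (R1): 6.732% + 6.6861% = 13.4181%.
13.4181% exceeds the 5% threshold, so Idris is a related party to Beacon Shipping BV.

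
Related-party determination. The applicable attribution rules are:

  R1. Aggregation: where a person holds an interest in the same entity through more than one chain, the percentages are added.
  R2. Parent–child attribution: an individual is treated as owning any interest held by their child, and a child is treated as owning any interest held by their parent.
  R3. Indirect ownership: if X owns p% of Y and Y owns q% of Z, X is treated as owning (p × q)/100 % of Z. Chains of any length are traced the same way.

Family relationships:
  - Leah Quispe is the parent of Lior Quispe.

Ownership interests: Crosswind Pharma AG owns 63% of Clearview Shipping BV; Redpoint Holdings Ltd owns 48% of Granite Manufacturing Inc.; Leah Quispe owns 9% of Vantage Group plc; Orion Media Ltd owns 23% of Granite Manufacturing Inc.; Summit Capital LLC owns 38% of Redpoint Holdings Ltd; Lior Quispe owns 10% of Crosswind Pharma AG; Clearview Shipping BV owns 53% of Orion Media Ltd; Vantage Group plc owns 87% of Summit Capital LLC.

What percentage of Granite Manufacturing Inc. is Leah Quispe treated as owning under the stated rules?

By parent–child attribution (R2), Leah Quispe is treated as owning Lior Quispe's 10% interest in Crosswind Pharma AG.
Chain via Vantage Group plc → Summit Capital LLC → Redpoint Holdings Ltd (R3): 9% × 87% × 38% × 48% = 1.428192% of Granite Manufacturing Inc.
Chain via Crosswind Pharma AG → Clearview Shipping BV → Orion Media Ltd (R3): 10% × 63% × 53% × 23% = 0.76797% of Granite Manufacturing Inc.
Aggregating (R1): 1.428192% + 0.76797% = 2.196162%.

2.196162%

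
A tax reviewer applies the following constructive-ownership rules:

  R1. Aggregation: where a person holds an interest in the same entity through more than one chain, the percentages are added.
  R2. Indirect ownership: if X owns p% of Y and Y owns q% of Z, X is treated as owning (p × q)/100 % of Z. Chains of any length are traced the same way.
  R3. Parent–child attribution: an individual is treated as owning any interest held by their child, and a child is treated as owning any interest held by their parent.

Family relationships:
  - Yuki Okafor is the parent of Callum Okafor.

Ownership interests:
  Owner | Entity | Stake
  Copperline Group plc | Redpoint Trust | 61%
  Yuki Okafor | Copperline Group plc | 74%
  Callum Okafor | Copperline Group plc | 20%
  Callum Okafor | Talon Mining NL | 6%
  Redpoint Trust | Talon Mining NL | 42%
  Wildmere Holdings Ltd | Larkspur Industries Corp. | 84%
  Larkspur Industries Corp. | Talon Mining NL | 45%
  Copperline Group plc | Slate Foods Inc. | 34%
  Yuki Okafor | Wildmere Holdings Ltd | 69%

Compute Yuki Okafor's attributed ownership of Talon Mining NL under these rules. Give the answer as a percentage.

56.1648%

By parent–child attribution (R3), Yuki Okafor is treated as also owning Callum Okafor's interest in Copperline Group plc, giving 74% + 20% = 94%.
By parent–child attribution (R3), Yuki Okafor is treated as owning Callum Okafor's 6% interest in Talon Mining NL.
Chain via Wildmere Holdings Ltd → Larkspur Industries Corp. (R2): 69% × 84% × 45% = 26.082% of Talon Mining NL.
Chain via Copperline Group plc → Redpoint Trust (R2): 94% × 61% × 42% = 24.0828% of Talon Mining NL.
Direct interest in Talon Mining NL: 6%.
Aggregating (R1): 26.082% + 24.0828% + 6% = 56.1648%.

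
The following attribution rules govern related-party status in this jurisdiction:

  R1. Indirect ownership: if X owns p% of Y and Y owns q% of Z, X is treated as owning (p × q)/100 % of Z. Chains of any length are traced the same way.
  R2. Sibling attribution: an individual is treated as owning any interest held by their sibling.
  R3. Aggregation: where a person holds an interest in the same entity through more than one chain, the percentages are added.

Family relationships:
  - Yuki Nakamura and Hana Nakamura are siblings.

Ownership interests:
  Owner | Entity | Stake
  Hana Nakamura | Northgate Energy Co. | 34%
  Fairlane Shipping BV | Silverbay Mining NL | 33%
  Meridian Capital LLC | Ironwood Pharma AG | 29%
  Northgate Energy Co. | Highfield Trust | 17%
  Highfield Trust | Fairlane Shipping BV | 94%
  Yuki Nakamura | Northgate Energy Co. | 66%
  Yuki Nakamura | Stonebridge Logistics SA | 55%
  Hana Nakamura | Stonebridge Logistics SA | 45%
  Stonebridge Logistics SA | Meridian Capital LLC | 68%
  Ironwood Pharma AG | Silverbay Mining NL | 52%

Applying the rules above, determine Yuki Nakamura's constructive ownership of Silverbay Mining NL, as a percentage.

By sibling attribution (R2), Yuki Nakamura is treated as also owning Hana Nakamura's interest in Northgate Energy Co, giving 66% + 34% = 100%.
By sibling attribution (R2), Yuki Nakamura is treated as also owning Hana Nakamura's interest in Stonebridge Logistics SA, giving 55% + 45% = 100%.
Chain via Northgate Energy Co. → Highfield Trust → Fairlane Shipping BV (R1): 100% × 17% × 94% × 33% = 5.2734% of Silverbay Mining NL.
Chain via Stonebridge Logistics SA → Meridian Capital LLC → Ironwood Pharma AG (R1): 100% × 68% × 29% × 52% = 10.2544% of Silverbay Mining NL.
Aggregating (R3): 5.2734% + 10.2544% = 15.5278%.

15.5278%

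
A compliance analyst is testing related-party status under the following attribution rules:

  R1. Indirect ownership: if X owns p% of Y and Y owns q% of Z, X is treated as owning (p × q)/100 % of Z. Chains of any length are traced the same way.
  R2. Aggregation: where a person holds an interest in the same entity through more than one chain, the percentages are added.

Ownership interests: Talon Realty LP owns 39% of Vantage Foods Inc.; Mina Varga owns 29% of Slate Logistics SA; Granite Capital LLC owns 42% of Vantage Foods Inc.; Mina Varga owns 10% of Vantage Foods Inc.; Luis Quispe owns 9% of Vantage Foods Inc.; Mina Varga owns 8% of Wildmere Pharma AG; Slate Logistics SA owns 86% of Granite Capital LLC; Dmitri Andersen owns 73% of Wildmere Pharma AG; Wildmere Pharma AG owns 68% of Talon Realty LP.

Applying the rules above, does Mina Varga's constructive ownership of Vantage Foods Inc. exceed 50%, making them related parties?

Chain via Slate Logistics SA → Granite Capital LLC (R1): 29% × 86% × 42% = 10.4748% of Vantage Foods Inc.
Chain via Wildmere Pharma AG → Talon Realty LP (R1): 8% × 68% × 39% = 2.1216% of Vantage Foods Inc.
Direct interest in Vantage Foods Inc: 10%.
Aggregating (R2): 10.4748% + 2.1216% + 10% = 22.5964%.
22.5964% does not exceed the 50% threshold, so Mina is not a related party to Vantage Foods Inc.

No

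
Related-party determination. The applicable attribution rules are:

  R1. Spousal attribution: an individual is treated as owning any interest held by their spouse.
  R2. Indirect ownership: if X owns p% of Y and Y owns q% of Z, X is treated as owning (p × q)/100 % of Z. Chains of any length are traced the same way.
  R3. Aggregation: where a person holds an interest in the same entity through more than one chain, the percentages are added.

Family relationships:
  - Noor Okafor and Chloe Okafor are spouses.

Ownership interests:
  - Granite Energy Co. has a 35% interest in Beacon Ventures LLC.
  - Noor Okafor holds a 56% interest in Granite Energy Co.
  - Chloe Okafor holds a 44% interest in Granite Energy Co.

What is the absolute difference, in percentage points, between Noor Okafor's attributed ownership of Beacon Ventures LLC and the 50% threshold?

15

By spousal attribution (R1), Noor Okafor is treated as also owning Chloe Okafor's interest in Granite Energy Co, giving 56% + 44% = 100%.
Chain via Granite Energy Co. (R2): 100% × 35% = 35% of Beacon Ventures LLC.
35% falls short of the 50% threshold by 15 percentage points.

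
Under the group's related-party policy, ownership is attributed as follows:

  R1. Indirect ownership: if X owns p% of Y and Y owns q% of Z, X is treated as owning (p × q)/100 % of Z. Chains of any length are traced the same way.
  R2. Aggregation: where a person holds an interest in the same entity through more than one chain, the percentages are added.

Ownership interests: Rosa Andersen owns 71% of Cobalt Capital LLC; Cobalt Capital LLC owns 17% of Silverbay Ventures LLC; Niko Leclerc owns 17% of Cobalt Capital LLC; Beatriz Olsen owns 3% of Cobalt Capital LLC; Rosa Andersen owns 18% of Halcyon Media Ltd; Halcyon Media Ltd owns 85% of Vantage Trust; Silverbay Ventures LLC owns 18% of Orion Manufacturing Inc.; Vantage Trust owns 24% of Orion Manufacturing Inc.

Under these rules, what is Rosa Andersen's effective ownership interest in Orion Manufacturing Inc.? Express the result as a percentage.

Chain via Cobalt Capital LLC → Silverbay Ventures LLC (R1): 71% × 17% × 18% = 2.1726% of Orion Manufacturing Inc.
Chain via Halcyon Media Ltd → Vantage Trust (R1): 18% × 85% × 24% = 3.672% of Orion Manufacturing Inc.
Aggregating (R2): 2.1726% + 3.672% = 5.8446%.

5.8446%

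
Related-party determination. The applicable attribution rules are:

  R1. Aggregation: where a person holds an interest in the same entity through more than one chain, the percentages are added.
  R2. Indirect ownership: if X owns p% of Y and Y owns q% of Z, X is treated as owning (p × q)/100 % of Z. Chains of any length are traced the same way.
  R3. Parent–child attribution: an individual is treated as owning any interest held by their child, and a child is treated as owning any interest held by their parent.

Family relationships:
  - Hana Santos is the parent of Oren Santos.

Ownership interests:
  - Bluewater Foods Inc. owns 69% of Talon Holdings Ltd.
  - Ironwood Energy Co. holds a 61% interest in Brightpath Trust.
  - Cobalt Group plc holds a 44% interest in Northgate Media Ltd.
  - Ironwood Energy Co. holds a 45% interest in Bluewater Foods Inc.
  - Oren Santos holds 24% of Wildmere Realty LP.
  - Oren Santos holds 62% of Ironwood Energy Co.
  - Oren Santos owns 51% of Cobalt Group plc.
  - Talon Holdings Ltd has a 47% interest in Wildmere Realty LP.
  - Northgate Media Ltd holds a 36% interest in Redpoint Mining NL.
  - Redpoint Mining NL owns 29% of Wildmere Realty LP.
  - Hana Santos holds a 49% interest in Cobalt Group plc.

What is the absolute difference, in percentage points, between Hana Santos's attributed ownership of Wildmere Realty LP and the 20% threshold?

17.64157

By parent–child attribution (R3), Hana Santos is treated as also owning Oren Santos's interest in Cobalt Group plc, giving 49% + 51% = 100%.
By parent–child attribution (R3), Hana Santos is treated as owning Oren Santos's 62% interest in Ironwood Energy Co.
By parent–child attribution (R3), Hana Santos is treated as owning Oren Santos's 24% interest in Wildmere Realty LP.
Chain via Cobalt Group plc → Northgate Media Ltd → Redpoint Mining NL (R2): 100% × 44% × 36% × 29% = 4.5936% of Wildmere Realty LP.
Chain via Ironwood Energy Co. → Bluewater Foods Inc. → Talon Holdings Ltd (R2): 62% × 45% × 69% × 47% = 9.04797% of Wildmere Realty LP.
Direct interest in Wildmere Realty LP: 24%.
Aggregating (R1): 4.5936% + 9.04797% + 24% = 37.64157%.
37.64157% exceeds the 20% threshold by 17.64157 percentage points.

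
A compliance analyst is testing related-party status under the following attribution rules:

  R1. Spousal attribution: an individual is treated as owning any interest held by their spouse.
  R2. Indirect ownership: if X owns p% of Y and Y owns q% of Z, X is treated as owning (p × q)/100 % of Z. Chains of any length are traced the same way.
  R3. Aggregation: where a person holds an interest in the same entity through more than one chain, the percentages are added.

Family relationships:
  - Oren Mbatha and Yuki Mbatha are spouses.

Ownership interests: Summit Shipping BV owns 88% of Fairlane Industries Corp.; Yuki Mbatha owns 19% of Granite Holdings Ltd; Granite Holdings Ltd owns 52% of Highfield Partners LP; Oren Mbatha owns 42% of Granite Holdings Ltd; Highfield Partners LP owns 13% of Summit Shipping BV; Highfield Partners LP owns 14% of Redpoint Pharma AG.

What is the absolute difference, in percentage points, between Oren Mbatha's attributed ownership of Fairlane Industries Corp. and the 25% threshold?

21.371232

By spousal attribution (R1), Oren Mbatha is treated as also owning Yuki Mbatha's interest in Granite Holdings Ltd, giving 42% + 19% = 61%.
Chain via Granite Holdings Ltd → Highfield Partners LP → Summit Shipping BV (R2): 61% × 52% × 13% × 88% = 3.628768% of Fairlane Industries Corp.
3.628768% falls short of the 25% threshold by 21.371232 percentage points.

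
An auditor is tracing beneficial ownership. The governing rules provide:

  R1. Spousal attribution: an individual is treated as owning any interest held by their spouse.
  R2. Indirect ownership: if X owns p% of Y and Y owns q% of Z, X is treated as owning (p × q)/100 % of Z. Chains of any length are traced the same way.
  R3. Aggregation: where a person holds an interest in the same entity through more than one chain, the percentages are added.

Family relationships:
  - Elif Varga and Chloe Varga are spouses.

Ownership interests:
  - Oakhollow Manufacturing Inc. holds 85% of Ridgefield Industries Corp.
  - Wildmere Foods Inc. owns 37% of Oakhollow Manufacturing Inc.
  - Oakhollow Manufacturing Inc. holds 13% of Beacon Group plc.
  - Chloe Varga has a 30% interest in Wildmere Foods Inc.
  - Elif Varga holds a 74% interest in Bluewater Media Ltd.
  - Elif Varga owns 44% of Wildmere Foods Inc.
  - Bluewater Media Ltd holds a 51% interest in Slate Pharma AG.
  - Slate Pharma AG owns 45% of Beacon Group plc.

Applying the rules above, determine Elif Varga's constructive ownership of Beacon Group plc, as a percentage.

By spousal attribution (R1), Elif Varga is treated as also owning Chloe Varga's interest in Wildmere Foods Inc, giving 44% + 30% = 74%.
Chain via Bluewater Media Ltd → Slate Pharma AG (R2): 74% × 51% × 45% = 16.983% of Beacon Group plc.
Chain via Wildmere Foods Inc. → Oakhollow Manufacturing Inc. (R2): 74% × 37% × 13% = 3.5594% of Beacon Group plc.
Aggregating (R3): 16.983% + 3.5594% = 20.5424%.

20.5424%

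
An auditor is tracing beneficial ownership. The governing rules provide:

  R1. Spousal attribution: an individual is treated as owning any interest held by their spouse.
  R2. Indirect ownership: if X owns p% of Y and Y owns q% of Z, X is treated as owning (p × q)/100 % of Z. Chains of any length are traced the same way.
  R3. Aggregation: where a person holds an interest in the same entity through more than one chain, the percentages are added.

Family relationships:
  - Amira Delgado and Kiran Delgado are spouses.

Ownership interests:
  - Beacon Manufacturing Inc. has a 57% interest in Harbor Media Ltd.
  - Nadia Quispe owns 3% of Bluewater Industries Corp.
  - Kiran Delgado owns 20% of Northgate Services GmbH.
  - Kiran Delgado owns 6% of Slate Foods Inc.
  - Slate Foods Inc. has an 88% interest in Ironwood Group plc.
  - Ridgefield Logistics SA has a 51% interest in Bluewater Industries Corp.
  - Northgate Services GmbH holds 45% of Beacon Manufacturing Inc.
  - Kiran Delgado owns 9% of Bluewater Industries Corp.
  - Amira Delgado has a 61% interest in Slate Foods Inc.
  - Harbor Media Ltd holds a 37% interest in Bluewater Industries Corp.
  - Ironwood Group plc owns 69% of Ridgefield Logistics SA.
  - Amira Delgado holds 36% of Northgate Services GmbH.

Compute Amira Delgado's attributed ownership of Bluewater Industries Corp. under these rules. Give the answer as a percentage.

By spousal attribution (R1), Amira Delgado is treated as also owning Kiran Delgado's interest in Slate Foods Inc, giving 61% + 6% = 67%.
By spousal attribution (R1), Amira Delgado is treated as also owning Kiran Delgado's interest in Northgate Services GmbH, giving 36% + 20% = 56%.
By spousal attribution (R1), Amira Delgado is treated as owning Kiran Delgado's 9% interest in Bluewater Industries Corp.
Chain via Slate Foods Inc. → Ironwood Group plc → Ridgefield Logistics SA (R2): 67% × 88% × 69% × 51% = 20.748024% of Bluewater Industries Corp.
Chain via Northgate Services GmbH → Beacon Manufacturing Inc. → Harbor Media Ltd (R2): 56% × 45% × 57% × 37% = 5.31468% of Bluewater Industries Corp.
Direct interest in Bluewater Industries Corp: 9%.
Aggregating (R3): 20.748024% + 5.31468% + 9% = 35.062704%.

35.062704%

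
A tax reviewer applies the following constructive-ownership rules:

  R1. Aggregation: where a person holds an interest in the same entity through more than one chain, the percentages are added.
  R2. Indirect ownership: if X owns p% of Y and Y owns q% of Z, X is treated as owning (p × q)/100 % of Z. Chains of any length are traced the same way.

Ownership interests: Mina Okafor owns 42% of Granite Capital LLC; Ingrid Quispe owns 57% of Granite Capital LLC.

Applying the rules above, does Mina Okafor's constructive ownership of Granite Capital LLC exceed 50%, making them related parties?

No

Direct interest in Granite Capital LLC: 42%.
42% does not exceed the 50% threshold, so Mina is not a related party to Granite Capital LLC.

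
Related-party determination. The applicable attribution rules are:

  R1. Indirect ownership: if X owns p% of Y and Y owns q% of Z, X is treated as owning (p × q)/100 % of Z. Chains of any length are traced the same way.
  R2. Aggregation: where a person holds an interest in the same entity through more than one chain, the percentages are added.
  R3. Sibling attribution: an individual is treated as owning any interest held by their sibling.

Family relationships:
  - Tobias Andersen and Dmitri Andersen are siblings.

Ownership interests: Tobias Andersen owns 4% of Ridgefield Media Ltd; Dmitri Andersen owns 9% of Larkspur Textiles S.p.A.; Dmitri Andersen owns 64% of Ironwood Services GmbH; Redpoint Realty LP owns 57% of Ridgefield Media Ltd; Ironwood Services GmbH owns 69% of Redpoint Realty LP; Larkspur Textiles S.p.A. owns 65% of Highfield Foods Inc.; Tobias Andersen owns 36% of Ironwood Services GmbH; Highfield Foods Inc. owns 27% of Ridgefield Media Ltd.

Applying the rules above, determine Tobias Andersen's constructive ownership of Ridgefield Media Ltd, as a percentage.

44.9095%

By sibling attribution (R3), Tobias Andersen is treated as also owning Dmitri Andersen's interest in Ironwood Services GmbH, giving 36% + 64% = 100%.
By sibling attribution (R3), Tobias Andersen is treated as owning Dmitri Andersen's 9% interest in Larkspur Textiles S.p.A.
Chain via Ironwood Services GmbH → Redpoint Realty LP (R1): 100% × 69% × 57% = 39.33% of Ridgefield Media Ltd.
Direct interest in Ridgefield Media Ltd: 4%.
Chain via Larkspur Textiles S.p.A. → Highfield Foods Inc. (R1): 9% × 65% × 27% = 1.5795% of Ridgefield Media Ltd.
Aggregating (R2): 39.33% + 4% + 1.5795% = 44.9095%.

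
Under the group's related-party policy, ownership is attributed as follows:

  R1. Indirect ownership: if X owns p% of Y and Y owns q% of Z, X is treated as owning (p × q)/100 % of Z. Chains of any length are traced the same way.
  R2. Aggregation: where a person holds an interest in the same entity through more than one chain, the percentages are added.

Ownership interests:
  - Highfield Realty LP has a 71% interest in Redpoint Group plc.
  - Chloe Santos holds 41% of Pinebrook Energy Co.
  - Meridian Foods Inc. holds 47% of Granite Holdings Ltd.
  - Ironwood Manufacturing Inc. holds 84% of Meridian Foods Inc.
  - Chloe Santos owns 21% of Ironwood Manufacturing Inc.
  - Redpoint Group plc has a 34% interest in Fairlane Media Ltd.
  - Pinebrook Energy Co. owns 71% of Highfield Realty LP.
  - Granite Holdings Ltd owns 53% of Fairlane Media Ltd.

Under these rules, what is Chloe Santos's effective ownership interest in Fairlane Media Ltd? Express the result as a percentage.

Chain via Pinebrook Energy Co. → Highfield Realty LP → Redpoint Group plc (R1): 41% × 71% × 71% × 34% = 7.027154% of Fairlane Media Ltd.
Chain via Ironwood Manufacturing Inc. → Meridian Foods Inc. → Granite Holdings Ltd (R1): 21% × 84% × 47% × 53% = 4.394124% of Fairlane Media Ltd.
Aggregating (R2): 7.027154% + 4.394124% = 11.421278%.

11.421278%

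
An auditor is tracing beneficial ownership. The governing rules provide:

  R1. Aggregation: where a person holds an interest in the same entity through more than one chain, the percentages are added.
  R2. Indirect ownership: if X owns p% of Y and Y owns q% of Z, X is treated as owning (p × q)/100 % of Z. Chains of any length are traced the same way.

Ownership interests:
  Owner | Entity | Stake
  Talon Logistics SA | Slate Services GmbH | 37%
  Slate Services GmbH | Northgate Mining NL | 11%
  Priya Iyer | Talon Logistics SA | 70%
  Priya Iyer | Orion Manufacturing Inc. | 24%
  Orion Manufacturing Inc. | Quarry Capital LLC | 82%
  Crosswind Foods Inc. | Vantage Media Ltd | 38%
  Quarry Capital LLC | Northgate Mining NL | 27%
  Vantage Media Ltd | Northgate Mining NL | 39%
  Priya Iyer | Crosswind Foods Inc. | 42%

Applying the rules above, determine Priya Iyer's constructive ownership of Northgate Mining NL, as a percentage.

14.387%

Chain via Orion Manufacturing Inc. → Quarry Capital LLC (R2): 24% × 82% × 27% = 5.3136% of Northgate Mining NL.
Chain via Crosswind Foods Inc. → Vantage Media Ltd (R2): 42% × 38% × 39% = 6.2244% of Northgate Mining NL.
Chain via Talon Logistics SA → Slate Services GmbH (R2): 70% × 37% × 11% = 2.849% of Northgate Mining NL.
Aggregating (R1): 5.3136% + 6.2244% + 2.849% = 14.387%.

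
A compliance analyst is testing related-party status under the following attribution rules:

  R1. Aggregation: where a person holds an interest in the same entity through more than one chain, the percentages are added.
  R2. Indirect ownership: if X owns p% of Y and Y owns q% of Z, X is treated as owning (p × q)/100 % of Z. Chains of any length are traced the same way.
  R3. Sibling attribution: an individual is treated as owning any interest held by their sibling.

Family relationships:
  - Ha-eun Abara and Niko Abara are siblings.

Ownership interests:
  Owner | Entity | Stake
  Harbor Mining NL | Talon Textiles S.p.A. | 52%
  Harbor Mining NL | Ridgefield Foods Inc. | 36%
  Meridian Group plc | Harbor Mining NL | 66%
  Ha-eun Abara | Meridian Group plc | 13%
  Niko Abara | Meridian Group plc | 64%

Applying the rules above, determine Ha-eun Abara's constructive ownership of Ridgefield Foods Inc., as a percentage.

By sibling attribution (R3), Ha-eun Abara is treated as also owning Niko Abara's interest in Meridian Group plc, giving 13% + 64% = 77%.
Chain via Meridian Group plc → Harbor Mining NL (R2): 77% × 66% × 36% = 18.2952% of Ridgefield Foods Inc.

18.2952%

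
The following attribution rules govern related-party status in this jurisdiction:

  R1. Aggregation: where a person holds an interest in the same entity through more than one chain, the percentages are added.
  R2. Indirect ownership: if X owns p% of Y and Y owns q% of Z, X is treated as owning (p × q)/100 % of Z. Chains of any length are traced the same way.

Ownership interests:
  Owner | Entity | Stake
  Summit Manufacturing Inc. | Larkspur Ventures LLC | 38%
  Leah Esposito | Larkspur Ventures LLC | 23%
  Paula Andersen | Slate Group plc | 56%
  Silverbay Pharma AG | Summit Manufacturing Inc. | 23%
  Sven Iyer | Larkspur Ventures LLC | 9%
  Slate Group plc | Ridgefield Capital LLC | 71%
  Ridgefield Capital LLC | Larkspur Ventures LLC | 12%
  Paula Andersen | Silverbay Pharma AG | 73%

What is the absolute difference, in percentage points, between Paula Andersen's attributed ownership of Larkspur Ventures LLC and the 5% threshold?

6.1514

Chain via Slate Group plc → Ridgefield Capital LLC (R2): 56% × 71% × 12% = 4.7712% of Larkspur Ventures LLC.
Chain via Silverbay Pharma AG → Summit Manufacturing Inc. (R2): 73% × 23% × 38% = 6.3802% of Larkspur Ventures LLC.
Aggregating (R1): 4.7712% + 6.3802% = 11.1514%.
11.1514% exceeds the 5% threshold by 6.1514 percentage points.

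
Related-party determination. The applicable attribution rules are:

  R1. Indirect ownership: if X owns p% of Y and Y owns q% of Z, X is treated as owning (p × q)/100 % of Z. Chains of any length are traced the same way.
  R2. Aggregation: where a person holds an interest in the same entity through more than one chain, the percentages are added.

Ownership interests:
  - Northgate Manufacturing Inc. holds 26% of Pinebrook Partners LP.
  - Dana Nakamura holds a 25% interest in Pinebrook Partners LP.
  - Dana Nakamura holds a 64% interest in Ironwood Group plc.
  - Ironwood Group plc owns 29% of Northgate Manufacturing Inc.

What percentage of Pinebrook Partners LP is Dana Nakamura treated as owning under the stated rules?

29.8256%

Chain via Ironwood Group plc → Northgate Manufacturing Inc. (R1): 64% × 29% × 26% = 4.8256% of Pinebrook Partners LP.
Direct interest in Pinebrook Partners LP: 25%.
Aggregating (R2): 4.8256% + 25% = 29.8256%.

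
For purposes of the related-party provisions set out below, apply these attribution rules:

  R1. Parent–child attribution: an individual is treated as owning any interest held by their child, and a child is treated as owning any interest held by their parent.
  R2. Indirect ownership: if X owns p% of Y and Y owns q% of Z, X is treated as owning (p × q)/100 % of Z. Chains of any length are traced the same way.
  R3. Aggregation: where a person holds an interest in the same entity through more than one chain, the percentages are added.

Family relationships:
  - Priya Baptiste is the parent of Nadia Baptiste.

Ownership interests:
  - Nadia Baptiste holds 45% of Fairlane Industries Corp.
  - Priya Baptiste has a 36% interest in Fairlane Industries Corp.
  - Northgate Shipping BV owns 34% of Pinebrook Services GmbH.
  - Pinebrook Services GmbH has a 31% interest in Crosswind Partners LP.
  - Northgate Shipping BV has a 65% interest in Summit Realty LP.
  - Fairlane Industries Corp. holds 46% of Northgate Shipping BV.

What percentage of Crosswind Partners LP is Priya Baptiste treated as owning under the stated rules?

By parent–child attribution (R1), Priya Baptiste is treated as also owning Nadia Baptiste's interest in Fairlane Industries Corp, giving 36% + 45% = 81%.
Chain via Fairlane Industries Corp. → Northgate Shipping BV → Pinebrook Services GmbH (R2): 81% × 46% × 34% × 31% = 3.927204% of Crosswind Partners LP.

3.927204%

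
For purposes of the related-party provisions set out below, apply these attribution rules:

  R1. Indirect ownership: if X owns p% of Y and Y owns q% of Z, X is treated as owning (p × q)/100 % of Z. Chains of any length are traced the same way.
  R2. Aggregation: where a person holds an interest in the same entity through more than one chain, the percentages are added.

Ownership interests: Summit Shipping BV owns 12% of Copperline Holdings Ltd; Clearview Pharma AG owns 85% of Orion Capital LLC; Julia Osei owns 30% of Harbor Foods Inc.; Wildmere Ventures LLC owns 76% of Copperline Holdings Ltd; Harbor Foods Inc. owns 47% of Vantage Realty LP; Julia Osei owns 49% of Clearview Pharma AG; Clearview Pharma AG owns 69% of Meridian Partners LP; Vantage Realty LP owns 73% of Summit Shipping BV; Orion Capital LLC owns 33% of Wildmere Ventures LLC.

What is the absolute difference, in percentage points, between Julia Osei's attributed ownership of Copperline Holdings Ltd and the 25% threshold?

Chain via Clearview Pharma AG → Orion Capital LLC → Wildmere Ventures LLC (R1): 49% × 85% × 33% × 76% = 10.44582% of Copperline Holdings Ltd.
Chain via Harbor Foods Inc. → Vantage Realty LP → Summit Shipping BV (R1): 30% × 47% × 73% × 12% = 1.23516% of Copperline Holdings Ltd.
Aggregating (R2): 10.44582% + 1.23516% = 11.68098%.
11.68098% falls short of the 25% threshold by 13.31902 percentage points.

13.31902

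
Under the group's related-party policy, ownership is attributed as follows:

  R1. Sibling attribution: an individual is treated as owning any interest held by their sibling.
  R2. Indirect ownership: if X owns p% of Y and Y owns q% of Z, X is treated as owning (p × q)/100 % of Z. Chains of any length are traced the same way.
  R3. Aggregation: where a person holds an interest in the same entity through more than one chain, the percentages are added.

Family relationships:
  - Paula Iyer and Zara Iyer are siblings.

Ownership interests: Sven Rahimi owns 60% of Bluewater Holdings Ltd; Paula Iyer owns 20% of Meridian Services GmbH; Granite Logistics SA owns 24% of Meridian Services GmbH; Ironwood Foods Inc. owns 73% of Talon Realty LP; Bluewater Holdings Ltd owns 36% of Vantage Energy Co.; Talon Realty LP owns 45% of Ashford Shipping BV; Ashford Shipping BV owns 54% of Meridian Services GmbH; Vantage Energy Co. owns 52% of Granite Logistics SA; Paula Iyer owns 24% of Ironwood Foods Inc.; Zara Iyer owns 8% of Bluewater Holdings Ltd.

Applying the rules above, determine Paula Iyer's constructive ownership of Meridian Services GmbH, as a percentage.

By sibling attribution (R1), Paula Iyer is treated as owning Zara Iyer's 8% interest in Bluewater Holdings Ltd.
Chain via Ironwood Foods Inc. → Talon Realty LP → Ashford Shipping BV (R2): 24% × 73% × 45% × 54% = 4.25736% of Meridian Services GmbH.
Direct interest in Meridian Services GmbH: 20%.
Chain via Bluewater Holdings Ltd → Vantage Energy Co. → Granite Logistics SA (R2): 8% × 36% × 52% × 24% = 0.359424% of Meridian Services GmbH.
Aggregating (R3): 4.25736% + 20% + 0.359424% = 24.616784%.

24.616784%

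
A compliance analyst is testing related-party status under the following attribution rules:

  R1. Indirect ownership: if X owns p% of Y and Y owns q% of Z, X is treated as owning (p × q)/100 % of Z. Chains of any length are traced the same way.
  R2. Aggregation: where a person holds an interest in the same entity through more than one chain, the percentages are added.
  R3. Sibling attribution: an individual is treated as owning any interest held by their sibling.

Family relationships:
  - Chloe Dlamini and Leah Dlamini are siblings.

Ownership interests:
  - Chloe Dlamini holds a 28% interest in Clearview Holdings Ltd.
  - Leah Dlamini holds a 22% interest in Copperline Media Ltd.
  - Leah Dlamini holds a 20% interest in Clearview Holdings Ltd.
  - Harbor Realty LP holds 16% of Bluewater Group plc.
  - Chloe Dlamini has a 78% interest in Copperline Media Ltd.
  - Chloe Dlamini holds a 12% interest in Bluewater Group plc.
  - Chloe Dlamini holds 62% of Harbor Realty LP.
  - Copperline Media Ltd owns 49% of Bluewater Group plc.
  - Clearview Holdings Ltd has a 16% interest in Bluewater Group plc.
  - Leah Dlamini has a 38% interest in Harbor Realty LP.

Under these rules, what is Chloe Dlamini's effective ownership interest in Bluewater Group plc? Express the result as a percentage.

84.68%

By sibling attribution (R3), Chloe Dlamini is treated as also owning Leah Dlamini's interest in Copperline Media Ltd, giving 78% + 22% = 100%.
By sibling attribution (R3), Chloe Dlamini is treated as also owning Leah Dlamini's interest in Clearview Holdings Ltd, giving 28% + 20% = 48%.
By sibling attribution (R3), Chloe Dlamini is treated as also owning Leah Dlamini's interest in Harbor Realty LP, giving 62% + 38% = 100%.
Chain via Copperline Media Ltd (R1): 100% × 49% = 49% of Bluewater Group plc.
Chain via Clearview Holdings Ltd (R1): 48% × 16% = 7.68% of Bluewater Group plc.
Chain via Harbor Realty LP (R1): 100% × 16% = 16% of Bluewater Group plc.
Direct interest in Bluewater Group plc: 12%.
Aggregating (R2): 49% + 7.68% + 16% + 12% = 84.68%.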